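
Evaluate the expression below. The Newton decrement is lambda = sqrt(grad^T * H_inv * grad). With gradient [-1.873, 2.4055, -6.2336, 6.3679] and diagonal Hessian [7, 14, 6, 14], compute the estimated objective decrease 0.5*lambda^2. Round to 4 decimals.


Step 1: H is diagonal, so H^(-1) * g = [-0.2676, 0.1718, -1.0389, 0.4549].
Step 2: g^T H^(-1) g = sum_i g_i^2 / H_ii
  = (-1.873)^2/7 + (2.4055)^2/14 + (-6.2336)^2/6 + (6.3679)^2/14
  = 0.5012 + 0.4133 + 6.4763 + 2.8964 = 10.2872
Step 3: Objective decrease = 0.5 * g^T H^(-1) g = 5.1436


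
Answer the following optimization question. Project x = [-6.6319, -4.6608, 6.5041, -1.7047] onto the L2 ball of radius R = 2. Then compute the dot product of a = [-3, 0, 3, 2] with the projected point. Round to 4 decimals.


Step 1: Compute ||x|| (intermediates to 6 decimals).
||x|| = sqrt((-6.6319)^2 + (-4.6608)^2 + 6.5041^2 + (-1.7047)^2) = 10.531594
Step 2: Project.
Since ||x|| > R, scale = R/||x|| = 2/10.531594 = 0.189905, proj(x) = scale * x
proj(x) = [-1.259431, -0.885109, 1.235161, -0.323731]
Step 3: Dot product.
a^T * proj(x) = -3*(-1.259431) + 0*(-0.885109) + 3*1.235161 + 2*(-0.323731) = 6.8363


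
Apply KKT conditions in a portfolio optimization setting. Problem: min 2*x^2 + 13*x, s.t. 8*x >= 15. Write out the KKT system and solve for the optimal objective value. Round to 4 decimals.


Step 1: Try lambda = 0 (constraint inactive).
x_unc = -13/(2*2) = -3.25
Check: 8*-3.25 = -26.0 < 15 -- violated!
Step 2: Constraint must be active: 8*x = 15
x* = 15/8 = 1.875
lambda = (2*2*1.875 + 13)/8 = 2.5625
Step 3: Compute optimal value.
f(x*) = 2*1.875^2 + 13*1.875 = 31.4063


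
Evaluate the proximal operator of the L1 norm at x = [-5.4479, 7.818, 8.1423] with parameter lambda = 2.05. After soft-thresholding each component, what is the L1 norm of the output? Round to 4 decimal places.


Soft-thresholding with lambda = 2.05:
prox(-5.4479) = sign(-5.4479)*max(|-5.4479| - 2.05, 0) = -3.3979
prox(7.818) = sign(7.818)*max(|7.818| - 2.05, 0) = 5.768
prox(8.1423) = sign(8.1423)*max(|8.1423| - 2.05, 0) = 6.0923
prox(x) = [-3.3979, 5.768, 6.0923]
||prox(x)||_1 = 3.3979 + 5.768 + 6.0923 = 15.2582


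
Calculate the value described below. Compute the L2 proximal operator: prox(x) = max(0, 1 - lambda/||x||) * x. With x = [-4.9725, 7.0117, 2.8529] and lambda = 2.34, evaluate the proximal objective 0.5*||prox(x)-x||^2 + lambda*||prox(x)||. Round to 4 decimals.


Step 1: Compute ||x||.
||x|| = 9.057
Step 2: Compute scaling factor.
scale = max(0, 1 - 2.34/9.057) = 0.7416
Step 3: prox(x) = [-3.6878, 5.2001, 2.1158]
||prox(x)|| = 6.717
Step 4: Proximal objective.
0.5*||prox-x||^2 = 2.7378
lambda*||prox|| = 15.7178
Total = 18.4555


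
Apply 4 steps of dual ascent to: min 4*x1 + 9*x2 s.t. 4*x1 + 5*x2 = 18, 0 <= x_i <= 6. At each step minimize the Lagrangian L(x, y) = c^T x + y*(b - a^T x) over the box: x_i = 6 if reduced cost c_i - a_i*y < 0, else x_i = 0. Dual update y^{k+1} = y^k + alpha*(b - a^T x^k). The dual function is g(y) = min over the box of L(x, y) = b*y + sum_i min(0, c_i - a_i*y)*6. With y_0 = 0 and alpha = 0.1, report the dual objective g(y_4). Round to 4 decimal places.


Dual ascent for LP: min 4*x1 + 9*x2, 4*x1 + 5*x2 = 18, 0 <= x_i <= 6
Step 1: y^k = 0.0, reduced costs: (4.0, 9.0)
  x^k = (0.0, 0.0), subgradient = b - a^T x = 18.0
  y^{k+1} = 0.0 + 0.1*18.0 = 1.8
Step 2: y^k = 1.8, reduced costs: (-3.2, 0.0)
  x^k = (6.0, 0.0), subgradient = b - a^T x = -6.0
  y^{k+1} = 1.8 + 0.1*-6.0 = 1.2
Step 3: y^k = 1.2, reduced costs: (-0.8, 3.0)
  x^k = (6.0, 0.0), subgradient = b - a^T x = -6.0
  y^{k+1} = 1.2 + 0.1*-6.0 = 0.6
Step 4: y^k = 0.6, reduced costs: (1.6, 6.0)
  x^k = (0.0, 0.0), subgradient = b - a^T x = 18.0
  y^{k+1} = 0.6 + 0.1*18.0 = 2.4
Dual objective at y_4 = 2.4: reduced costs (-5.6, -3.0), box minimizer x = (6.0, 6.0)
g(y_4) = b*y + (c1 - a1*y)*x1 + (c2 - a2*y)*x2 = 18*2.4 + (-5.6)*6.0 + (-3.0)*6.0 = 43.2 - 33.6 - 18.0 = -8.4


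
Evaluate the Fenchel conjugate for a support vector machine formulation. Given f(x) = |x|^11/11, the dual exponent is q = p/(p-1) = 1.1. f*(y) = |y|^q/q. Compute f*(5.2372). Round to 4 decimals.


The conjugate exponent q satisfies 1/p + 1/q = 1.
p = 11, so q = 11/(11 - 1) = 1.1
|y|^q = 5.2372^1.1 = 6.1803
f*(5.2372) = 6.1803 / 1.1 = 5.6184


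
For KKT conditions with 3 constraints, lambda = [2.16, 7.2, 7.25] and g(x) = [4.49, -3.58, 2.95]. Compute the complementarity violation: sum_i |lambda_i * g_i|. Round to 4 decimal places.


KKT complementary slackness check:
lambda_1 * g_1 = 2.16 * 4.49 = 9.6984
lambda_2 * g_2 = 7.2 * -3.58 = -25.776
lambda_3 * g_3 = 7.25 * 2.95 = 21.3875
Total violation = 9.6984 + 25.776 + 21.3875 = 56.8619


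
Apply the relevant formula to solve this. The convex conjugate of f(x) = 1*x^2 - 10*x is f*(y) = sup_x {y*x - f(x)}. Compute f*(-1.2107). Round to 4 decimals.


f*(y) = sup_x {y*x - a*x^2 - b*x} = sup_x {(y-b)*x - a*x^2}
FOC: (y - b) - 2a*x = 0 => x* = (y - b)/(2a)
x* = (-1.2107 + 10)/(2*1) = 4.3947
f*(-1.2107) = (y-b)^2/(4a) = (-1.2107 + 10)^2/(4*1)
= 77.2518/4 = 19.3129


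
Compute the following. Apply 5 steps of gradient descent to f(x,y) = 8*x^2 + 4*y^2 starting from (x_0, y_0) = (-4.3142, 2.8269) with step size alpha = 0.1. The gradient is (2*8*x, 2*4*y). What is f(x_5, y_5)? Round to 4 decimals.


Gradient descent on f(x,y) = 8*x^2 + 4*y^2.
Starting point: (-4.3142, 2.8269), alpha = 0.1
Step 1: grad_x = 2*8*-4.3142 = -69.0272, grad_y = 2*4*2.8269 = 22.6152
  x_1 = -4.3142 - 0.1*-69.0272 = 2.5885
  y_1 = 2.8269 - 0.1*22.6152 = 0.5654
Step 2: grad_x = 2*8*2.5885 = 41.4163, grad_y = 2*4*0.5654 = 4.523
  x_2 = 2.5885 - 0.1*41.4163 = -1.5531
  y_2 = 0.5654 - 0.1*4.523 = 0.1131
Step 3: grad_x = 2*8*-1.5531 = -24.8498, grad_y = 2*4*0.1131 = 0.9046
  x_3 = -1.5531 - 0.1*-24.8498 = 0.9319
  y_3 = 0.1131 - 0.1*0.9046 = 0.0226
Step 4: grad_x = 2*8*0.9319 = 14.9099, grad_y = 2*4*0.0226 = 0.1809
  x_4 = 0.9319 - 0.1*14.9099 = -0.5591
  y_4 = 0.0226 - 0.1*0.1809 = 0.0045
Step 5: grad_x = 2*8*-0.5591 = -8.9459, grad_y = 2*4*0.0045 = 0.0362
  x_5 = -0.5591 - 0.1*-8.9459 = 0.3355
  y_5 = 0.0045 - 0.1*0.0362 = 0.0009
f(0.3355, 0.0009) = 8*0.3355^2 + 4*0.0009^2 = 0.9003


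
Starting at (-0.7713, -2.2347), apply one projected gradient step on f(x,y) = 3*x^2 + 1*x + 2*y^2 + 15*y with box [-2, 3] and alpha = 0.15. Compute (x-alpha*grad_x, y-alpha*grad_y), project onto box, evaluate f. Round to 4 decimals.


Step 1: Compute gradient at (-0.7713, -2.2347).
grad_x = 2*3*-0.7713 + 1 = -3.6278
grad_y = 2*2*-2.2347 + 15 = 6.0612
Step 2: Gradient step.
x_raw = -0.7713 - 0.15*-3.6278 = -0.2271
y_raw = -2.2347 - 0.15*6.0612 = -3.1439
Step 3: Project onto [-2, 3].
x_proj = clip(-0.2271) = -0.2271
y_proj = clip(-3.1439) = -2.0
Step 4: Evaluate f.
f(-0.2271, -2.0) = -22.0724


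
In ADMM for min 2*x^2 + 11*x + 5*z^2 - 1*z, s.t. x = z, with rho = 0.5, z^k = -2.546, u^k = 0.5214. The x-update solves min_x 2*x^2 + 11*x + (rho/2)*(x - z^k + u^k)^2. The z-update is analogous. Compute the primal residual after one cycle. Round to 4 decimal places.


ADMM iteration with rho = 0.5, z^k = -2.546, u^k = 0.5214
Step 1: x-update.
Minimize 2*x^2 + 11*x + (0.5/2)*(x + 2.546 + 0.5214)^2
FOC: (2*2 + 0.5)*x = -11 + 0.5*(-2.546 - 0.5214)
x^{k+1} = -2.7853
Step 2: z-update.
Minimize 5*z^2 - 1*z + (0.5/2)*(-2.7853 - z + 0.5214)^2
FOC: (2*5 + 0.5)*z = 1 + 0.5*(-2.7853 + 0.5214)
z^{k+1} = -0.0126
Step 3: u-update.
u^{k+1} = 0.5214 - 2.7853 + 0.0126 = -2.2513
Step 4: Primal residual = |-2.7853 + 0.0126| = 2.7727


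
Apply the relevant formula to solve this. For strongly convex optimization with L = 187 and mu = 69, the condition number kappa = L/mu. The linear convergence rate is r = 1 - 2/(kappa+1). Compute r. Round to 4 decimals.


Step 1: Compute the condition number.
kappa = L/mu = 187/69 = 2.7101
Step 2: Compute the convergence rate.
r = 1 - 2/(kappa + 1) = 1 - 2*mu/(L + mu) = (L - mu)/(L + mu) = 118/256 = 0.4609


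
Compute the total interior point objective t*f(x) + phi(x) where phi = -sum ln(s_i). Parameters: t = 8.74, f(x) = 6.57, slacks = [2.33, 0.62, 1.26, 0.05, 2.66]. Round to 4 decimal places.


Step 1: Compute log-barrier.
ln values: [0.8459, -0.478, 0.2311, -2.9957, 0.9783]
phi = -(0.8459 - 0.478 + 0.2311 - 2.9957 + 0.9783) = 1.4185
Step 2: Compute augmented objective.
t*f(x) = 8.74*6.57 = 57.4218
Total = 57.4218 + 1.4185 = 58.8403


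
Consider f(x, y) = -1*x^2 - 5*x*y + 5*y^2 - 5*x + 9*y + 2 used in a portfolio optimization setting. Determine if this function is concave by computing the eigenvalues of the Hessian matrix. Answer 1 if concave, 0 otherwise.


The Hessian of f(x,y) = -1*x^2 - 5*x*y + 5*y^2 - 5*x + 9*y + 2 is:
H = [[-2, -5], [-5, 10]]
Trace = -2 + 10 = 8
Determinant = -2*10 - (-5)^2 = -45
Discriminant = (8)^2 - 4*-45 = 244.0
Eigenvalues: lambda_1 = -3.8102, lambda_2 = 11.8102
The function is not concave.

0


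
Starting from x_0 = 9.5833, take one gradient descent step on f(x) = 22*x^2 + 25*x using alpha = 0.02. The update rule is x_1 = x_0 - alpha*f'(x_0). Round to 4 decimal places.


We compute the gradient at x_0 and apply the update.
f'(x) = 44*x + 25
f'(9.5833) = 44*9.5833 + 25 = 446.6652
x_1 = 9.5833 - 0.02*446.6652 = 0.65


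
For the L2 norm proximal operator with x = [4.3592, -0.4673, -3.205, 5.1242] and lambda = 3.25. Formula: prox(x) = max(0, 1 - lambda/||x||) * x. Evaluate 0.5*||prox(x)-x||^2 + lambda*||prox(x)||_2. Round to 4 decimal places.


Step 1: Compute ||x||.
||x|| = 7.4666
Step 2: Compute scaling factor.
scale = max(0, 1 - 3.25/7.4666) = 0.5647
Step 3: prox(x) = [2.4618, -0.2639, -1.81, 2.8938]
||prox(x)|| = 4.2166
Step 4: Proximal objective.
0.5*||prox-x||^2 = 5.2813
lambda*||prox|| = 13.704
Total = 18.9853


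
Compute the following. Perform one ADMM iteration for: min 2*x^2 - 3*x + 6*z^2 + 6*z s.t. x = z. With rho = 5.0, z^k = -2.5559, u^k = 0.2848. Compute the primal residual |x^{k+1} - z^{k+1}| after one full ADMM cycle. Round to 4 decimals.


ADMM iteration with rho = 5.0, z^k = -2.5559, u^k = 0.2848
Step 1: x-update.
Minimize 2*x^2 - 3*x + (5.0/2)*(x + 2.5559 + 0.2848)^2
FOC: (2*2 + 5.0)*x = 3 + 5.0*(-2.5559 - 0.2848)
x^{k+1} = -1.2448
Step 2: z-update.
Minimize 6*z^2 + 6*z + (5.0/2)*(-1.2448 - z + 0.2848)^2
FOC: (2*6 + 5.0)*z = -6 + 5.0*(-1.2448 + 0.2848)
z^{k+1} = -0.6353
Step 3: u-update.
u^{k+1} = 0.2848 - 1.2448 + 0.6353 = -0.3247
Step 4: Primal residual = |-1.2448 + 0.6353| = 0.6095


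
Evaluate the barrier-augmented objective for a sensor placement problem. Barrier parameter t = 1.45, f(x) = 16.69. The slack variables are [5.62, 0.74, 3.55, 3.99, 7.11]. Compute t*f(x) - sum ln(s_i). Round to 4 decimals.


Step 1: Compute log-barrier.
ln values: [1.7263, -0.3011, 1.2669, 1.3838, 1.9615]
phi = -(1.7263 - 0.3011 + 1.2669 + 1.3838 + 1.9615) = -6.0375
Step 2: Compute augmented objective.
t*f(x) = 1.45*16.69 = 24.2005
Total = 24.2005 - 6.0375 = 18.163


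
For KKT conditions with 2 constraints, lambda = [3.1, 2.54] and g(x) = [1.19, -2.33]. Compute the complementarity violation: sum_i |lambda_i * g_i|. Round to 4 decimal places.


KKT complementary slackness check:
lambda_1 * g_1 = 3.1 * 1.19 = 3.689
lambda_2 * g_2 = 2.54 * -2.33 = -5.9182
Total violation = 3.689 + 5.9182 = 9.6072


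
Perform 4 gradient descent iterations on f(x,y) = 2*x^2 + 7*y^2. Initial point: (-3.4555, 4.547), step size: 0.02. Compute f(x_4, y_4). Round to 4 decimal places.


Gradient descent on f(x,y) = 2*x^2 + 7*y^2.
Starting point: (-3.4555, 4.547), alpha = 0.02
Step 1: grad_x = 2*2*-3.4555 = -13.822, grad_y = 2*7*4.547 = 63.658
  x_1 = -3.4555 - 0.02*-13.822 = -3.1791
  y_1 = 4.547 - 0.02*63.658 = 3.2738
Step 2: grad_x = 2*2*-3.1791 = -12.7162, grad_y = 2*7*3.2738 = 45.8338
  x_2 = -3.1791 - 0.02*-12.7162 = -2.9247
  y_2 = 3.2738 - 0.02*45.8338 = 2.3572
Step 3: grad_x = 2*2*-2.9247 = -11.6989, grad_y = 2*7*2.3572 = 33.0003
  x_3 = -2.9247 - 0.02*-11.6989 = -2.6908
  y_3 = 2.3572 - 0.02*33.0003 = 1.6972
Step 4: grad_x = 2*2*-2.6908 = -10.763, grad_y = 2*7*1.6972 = 23.7602
  x_4 = -2.6908 - 0.02*-10.763 = -2.4755
  y_4 = 1.6972 - 0.02*23.7602 = 1.222
f(-2.4755, 1.222) = 2*(-2.4755)^2 + 7*1.222^2 = 22.7084


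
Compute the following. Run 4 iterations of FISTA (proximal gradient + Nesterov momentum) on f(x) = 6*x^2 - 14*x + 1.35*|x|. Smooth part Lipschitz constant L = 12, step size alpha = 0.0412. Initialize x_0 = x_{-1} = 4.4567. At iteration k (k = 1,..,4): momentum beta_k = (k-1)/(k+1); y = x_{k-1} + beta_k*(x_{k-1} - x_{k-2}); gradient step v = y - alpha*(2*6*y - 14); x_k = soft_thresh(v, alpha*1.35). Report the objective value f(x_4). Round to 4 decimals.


FISTA on f(x) = 6*x^2 - 14*x + 1.35*|x|
L = 12, alpha = 0.0412
Iteration 1: beta = 0.0, y = 4.4567 + 0.0*(4.4567 - 4.4567) = 4.4567
  grad(y) = 39.4804, v = y - alpha*grad = 2.8301
  prox(v) = soft_thresh(2.8301, 0.0556) = 2.7745
Iteration 2: beta = 0.3333, y = 2.7745 + 0.3333*(2.7745 - 4.4567) = 2.2138
  grad(y) = 12.565, v = y - alpha*grad = 1.6961
  prox(v) = soft_thresh(1.6961, 0.0556) = 1.6405
Iteration 3: beta = 0.5, y = 1.6405 + 0.5*(1.6405 - 2.7745) = 1.0734
  grad(y) = -1.1188, v = y - alpha*grad = 1.1195
  prox(v) = soft_thresh(1.1195, 0.0556) = 1.0639
Iteration 4: beta = 0.6, y = 1.0639 + 0.6*(1.0639 - 1.6405) = 0.718
  grad(y) = -5.3842, v = y - alpha*grad = 0.9398
  prox(v) = soft_thresh(0.9398, 0.0556) = 0.8842
f(x_4) = 6*0.8842^2 - 14*0.8842 + 1.35*|0.8842| = -6.4943


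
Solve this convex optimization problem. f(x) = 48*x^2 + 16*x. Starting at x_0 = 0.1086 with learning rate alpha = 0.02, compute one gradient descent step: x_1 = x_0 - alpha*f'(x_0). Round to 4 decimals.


We compute the gradient at x_0 and apply the update.
f'(x) = 96*x + 16
f'(0.1086) = 96*0.1086 + 16 = 26.4256
x_1 = 0.1086 - 0.02*26.4256 = -0.4199


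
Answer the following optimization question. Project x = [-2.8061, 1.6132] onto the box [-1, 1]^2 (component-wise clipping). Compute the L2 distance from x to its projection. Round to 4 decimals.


Project each component onto [-1, 1].
clip(-2.8061) = -1.0, clip(1.6132) = 1.0
Projection = [-1.0, 1.0]
Squared diffs: [3.262, 0.376]
Distance = sqrt(3.638) = 1.9074


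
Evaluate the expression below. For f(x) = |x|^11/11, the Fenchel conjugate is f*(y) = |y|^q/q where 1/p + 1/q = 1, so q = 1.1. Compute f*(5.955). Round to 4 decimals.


The conjugate exponent q satisfies 1/p + 1/q = 1.
p = 11, so q = 11/(11 - 1) = 1.1
|y|^q = 5.955^1.1 = 7.1182
f*(5.955) = 7.1182 / 1.1 = 6.4711


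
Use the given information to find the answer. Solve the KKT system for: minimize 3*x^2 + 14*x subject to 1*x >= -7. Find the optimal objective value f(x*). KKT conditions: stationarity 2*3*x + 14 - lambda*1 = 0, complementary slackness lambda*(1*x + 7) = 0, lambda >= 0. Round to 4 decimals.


Step 1: Try lambda = 0 (constraint inactive).
Stationarity: 2*3*x + 14 = 0
x* = -14/(2*3) = -7/3 = -2.3333 (rounded; the exact value -7/3 is used below)
Check constraint: 1*-2.3333 = -2.3333 >= -7 -- satisfied.
Step 2: Compute optimal value.
f(x*) = 3*(-7/3)^2 + 14*(-7/3) = -16.3333


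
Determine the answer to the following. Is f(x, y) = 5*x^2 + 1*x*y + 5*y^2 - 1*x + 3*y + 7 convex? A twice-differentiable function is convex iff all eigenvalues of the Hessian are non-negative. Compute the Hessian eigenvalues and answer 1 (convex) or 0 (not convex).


The Hessian of f(x,y) = 5*x^2 + 1*x*y + 5*y^2 - 1*x + 3*y + 7 is:
H = [[10, 1], [1, 10]]
Trace = 10 + 10 = 20
Determinant = 10*10 - (1)^2 = 99
Discriminant = (20)^2 - 4*99 = 4.0
Eigenvalues: lambda_1 = 9.0, lambda_2 = 11.0
The function is convex.

1


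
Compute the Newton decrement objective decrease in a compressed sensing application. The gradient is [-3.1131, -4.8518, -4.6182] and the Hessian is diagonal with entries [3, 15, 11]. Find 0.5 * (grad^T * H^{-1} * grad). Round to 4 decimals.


Step 1: H is diagonal, so H^(-1) * g = [-1.0377, -0.3235, -0.4198].
Step 2: g^T H^(-1) g = sum_i g_i^2 / H_ii
  = (-3.1131)^2/3 + (-4.8518)^2/15 + (-4.6182)^2/11
  = 3.2305 + 1.5693 + 1.9389 = 6.7387
Step 3: Objective decrease = 0.5 * g^T H^(-1) g = 3.3693


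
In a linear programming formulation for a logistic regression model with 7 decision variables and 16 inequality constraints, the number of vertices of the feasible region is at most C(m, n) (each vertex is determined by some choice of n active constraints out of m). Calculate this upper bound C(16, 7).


Each vertex corresponds to some choice of n active constraints out of m, so the number of vertices is at most C(m, n) = m! / (n!(m-n)!).
m = 16, n = 7
Numerator: 16 * 15 * 14 * 13 * 12 * 11 * 10
Denominator: 7! = 5040
C(16, 7) = 11440


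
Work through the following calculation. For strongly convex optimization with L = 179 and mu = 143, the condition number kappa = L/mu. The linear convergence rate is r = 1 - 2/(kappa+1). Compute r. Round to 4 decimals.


Step 1: Compute the condition number.
kappa = L/mu = 179/143 = 1.2517
Step 2: Compute the convergence rate.
r = 1 - 2/(kappa + 1) = 1 - 2*mu/(L + mu) = (L - mu)/(L + mu) = 36/322 = 0.1118


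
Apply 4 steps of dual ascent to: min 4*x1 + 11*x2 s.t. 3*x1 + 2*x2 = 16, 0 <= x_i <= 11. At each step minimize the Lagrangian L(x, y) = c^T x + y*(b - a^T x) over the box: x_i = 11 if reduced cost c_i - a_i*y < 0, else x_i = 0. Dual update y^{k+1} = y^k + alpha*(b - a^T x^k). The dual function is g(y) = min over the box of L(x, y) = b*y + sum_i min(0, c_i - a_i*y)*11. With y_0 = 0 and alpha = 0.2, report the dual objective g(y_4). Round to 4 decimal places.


Dual ascent for LP: min 4*x1 + 11*x2, 3*x1 + 2*x2 = 16, 0 <= x_i <= 11
Step 1: y^k = 0.0, reduced costs: (4.0, 11.0)
  x^k = (0.0, 0.0), subgradient = b - a^T x = 16.0
  y^{k+1} = 0.0 + 0.2*16.0 = 3.2
Step 2: y^k = 3.2, reduced costs: (-5.6, 4.6)
  x^k = (11.0, 0.0), subgradient = b - a^T x = -17.0
  y^{k+1} = 3.2 + 0.2*-17.0 = -0.2
Step 3: y^k = -0.2, reduced costs: (4.6, 11.4)
  x^k = (0.0, 0.0), subgradient = b - a^T x = 16.0
  y^{k+1} = -0.2 + 0.2*16.0 = 3.0
Step 4: y^k = 3.0, reduced costs: (-5.0, 5.0)
  x^k = (11.0, 0.0), subgradient = b - a^T x = -17.0
  y^{k+1} = 3.0 + 0.2*-17.0 = -0.4
Dual objective at y_4 = -0.4: reduced costs (5.2, 11.8), box minimizer x = (0.0, 0.0)
g(y_4) = b*y + (c1 - a1*y)*x1 + (c2 - a2*y)*x2 = 16*(-0.4) + 5.2*0.0 + 11.8*0.0 = -6.4 + 0.0 + 0.0 = -6.4


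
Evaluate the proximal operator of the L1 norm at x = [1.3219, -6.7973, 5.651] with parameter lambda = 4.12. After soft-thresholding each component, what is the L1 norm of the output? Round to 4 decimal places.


Soft-thresholding with lambda = 4.12:
prox(1.3219) = sign(1.3219)*max(|1.3219| - 4.12, 0) = 0.0
prox(-6.7973) = sign(-6.7973)*max(|-6.7973| - 4.12, 0) = -2.6773
prox(5.651) = sign(5.651)*max(|5.651| - 4.12, 0) = 1.531
prox(x) = [0.0, -2.6773, 1.531]
||prox(x)||_1 = 0.0 + 2.6773 + 1.531 = 4.2083


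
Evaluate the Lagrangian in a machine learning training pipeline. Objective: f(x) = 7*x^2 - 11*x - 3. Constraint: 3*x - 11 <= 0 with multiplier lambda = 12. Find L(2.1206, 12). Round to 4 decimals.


Step 1: Evaluate f(x).
f(2.1206) = 7*2.1206^2 - 11*2.1206 - 3 = 5.152
Step 2: Evaluate g(x).
g(2.1206) = 3*2.1206 - 11 = -4.6382
Step 3: Compute Lagrangian.
L = 5.152 + 12*-4.6382 = -50.5064


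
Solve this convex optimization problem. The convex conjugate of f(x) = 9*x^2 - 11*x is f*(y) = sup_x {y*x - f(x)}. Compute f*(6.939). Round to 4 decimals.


f*(y) = sup_x {y*x - a*x^2 - b*x} = sup_x {(y-b)*x - a*x^2}
FOC: (y - b) - 2a*x = 0 => x* = (y - b)/(2a)
x* = (6.939 + 11)/(2*9) = 0.9966
f*(6.939) = (y-b)^2/(4a) = (6.939 + 11)^2/(4*9)
= 321.8077/36 = 8.9391


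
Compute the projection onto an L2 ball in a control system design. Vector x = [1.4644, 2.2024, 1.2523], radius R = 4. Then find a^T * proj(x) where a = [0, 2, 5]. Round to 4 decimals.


Step 1: Compute ||x|| (intermediates to 6 decimals).
||x|| = sqrt(1.4644^2 + 2.2024^2 + 1.2523^2) = 2.92631
Step 2: Project.
Since ||x|| <= R, proj = x (no scaling needed).
proj(x) = [1.4644, 2.2024, 1.2523]
Step 3: Dot product.
a^T * proj(x) = 0*1.4644 + 2*2.2024 + 5*1.2523 = 10.6663


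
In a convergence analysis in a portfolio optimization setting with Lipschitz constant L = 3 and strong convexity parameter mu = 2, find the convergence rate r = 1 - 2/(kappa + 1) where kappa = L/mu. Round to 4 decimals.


Step 1: Compute the condition number.
kappa = L/mu = 3/2 = 1.5
Step 2: Compute the convergence rate.
r = 1 - 2/(kappa + 1) = 1 - 2*mu/(L + mu) = (L - mu)/(L + mu) = 1/5 = 0.2


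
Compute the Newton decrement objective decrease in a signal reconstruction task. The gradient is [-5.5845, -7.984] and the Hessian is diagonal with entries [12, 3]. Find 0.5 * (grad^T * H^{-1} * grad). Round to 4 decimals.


Step 1: H is diagonal, so H^(-1) * g = [-0.4654, -2.6613].
Step 2: g^T H^(-1) g = sum_i g_i^2 / H_ii
  = (-5.5845)^2/12 + (-7.984)^2/3
  = 2.5989 + 21.2481 = 23.847
Step 3: Objective decrease = 0.5 * g^T H^(-1) g = 11.9235


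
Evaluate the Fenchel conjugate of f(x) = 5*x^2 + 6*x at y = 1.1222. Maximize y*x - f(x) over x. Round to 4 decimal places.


f*(y) = sup_x {y*x - a*x^2 - b*x} = sup_x {(y-b)*x - a*x^2}
FOC: (y - b) - 2a*x = 0 => x* = (y - b)/(2a)
x* = (1.1222 - 6)/(2*5) = -0.4878
f*(1.1222) = (y-b)^2/(4a) = (1.1222 - 6)^2/(4*5)
= 23.7929/20 = 1.1896


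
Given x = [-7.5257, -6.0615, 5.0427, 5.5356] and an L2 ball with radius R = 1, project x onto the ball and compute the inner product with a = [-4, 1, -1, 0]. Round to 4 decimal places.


Step 1: Compute ||x|| (intermediates to 6 decimals).
||x|| = sqrt((-7.5257)^2 + (-6.0615)^2 + 5.0427^2 + 5.5356^2) = 12.224959
Step 2: Project.
Since ||x|| > R, scale = R/||x|| = 1/12.224959 = 0.0818, proj(x) = scale * x
proj(x) = [-0.615602, -0.495831, 0.412493, 0.452812]
Step 3: Dot product.
a^T * proj(x) = -4*(-0.615602) + 1*(-0.495831) - 1*0.412493 + 0*0.452812 = 1.5541


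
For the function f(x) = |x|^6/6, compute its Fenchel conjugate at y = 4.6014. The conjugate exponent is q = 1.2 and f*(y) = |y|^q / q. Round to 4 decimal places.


The conjugate exponent q satisfies 1/p + 1/q = 1.
p = 6, so q = 6/(6 - 1) = 1.2
|y|^q = 4.6014^1.2 = 6.2441
f*(4.6014) = 6.2441 / 1.2 = 5.2034


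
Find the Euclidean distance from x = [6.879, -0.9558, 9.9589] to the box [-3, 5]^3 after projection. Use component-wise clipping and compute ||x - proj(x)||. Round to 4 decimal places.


Project each component onto [-3, 5].
clip(6.879) = 5.0, clip(-0.9558) = -0.9558, clip(9.9589) = 5.0
Projection = [5.0, -0.9558, 5.0]
Squared diffs: [3.5306, 0.0, 24.5907]
Distance = sqrt(28.1213) = 5.303


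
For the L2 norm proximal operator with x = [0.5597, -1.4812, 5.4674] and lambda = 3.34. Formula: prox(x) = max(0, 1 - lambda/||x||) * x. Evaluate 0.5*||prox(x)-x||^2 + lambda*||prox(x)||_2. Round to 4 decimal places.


Step 1: Compute ||x||.
||x|| = 5.6921
Step 2: Compute scaling factor.
scale = max(0, 1 - 3.34/5.6921) = 0.4132
Step 3: prox(x) = [0.2313, -0.6121, 2.2592]
||prox(x)|| = 2.3521
Step 4: Proximal objective.
0.5*||prox-x||^2 = 5.5778
lambda*||prox|| = 7.856
Total = 13.4337


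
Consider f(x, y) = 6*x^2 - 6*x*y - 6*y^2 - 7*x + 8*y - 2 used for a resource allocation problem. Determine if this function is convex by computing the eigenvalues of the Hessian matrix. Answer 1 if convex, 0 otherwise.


The Hessian of f(x,y) = 6*x^2 - 6*x*y - 6*y^2 - 7*x + 8*y - 2 is:
H = [[12, -6], [-6, -12]]
Trace = 12 - 12 = 0
Determinant = 12*-12 - (-6)^2 = -180
Discriminant = (0)^2 - 4*-180 = 720.0
Eigenvalues: lambda_1 = -13.4164, lambda_2 = 13.4164
The function is not convex.

0


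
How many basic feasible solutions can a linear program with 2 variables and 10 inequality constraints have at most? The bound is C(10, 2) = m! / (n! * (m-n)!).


Each vertex corresponds to some choice of n active constraints out of m, so the number of vertices is at most C(m, n) = m! / (n!(m-n)!).
m = 10, n = 2
Numerator: 10 * 9
Denominator: 2! = 2
C(10, 2) = 45


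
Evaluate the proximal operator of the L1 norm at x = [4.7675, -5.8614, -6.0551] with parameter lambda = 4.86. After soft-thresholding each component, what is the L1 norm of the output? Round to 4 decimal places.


Soft-thresholding with lambda = 4.86:
prox(4.7675) = sign(4.7675)*max(|4.7675| - 4.86, 0) = 0.0
prox(-5.8614) = sign(-5.8614)*max(|-5.8614| - 4.86, 0) = -1.0014
prox(-6.0551) = sign(-6.0551)*max(|-6.0551| - 4.86, 0) = -1.1951
prox(x) = [0.0, -1.0014, -1.1951]
||prox(x)||_1 = 0.0 + 1.0014 + 1.1951 = 2.1965


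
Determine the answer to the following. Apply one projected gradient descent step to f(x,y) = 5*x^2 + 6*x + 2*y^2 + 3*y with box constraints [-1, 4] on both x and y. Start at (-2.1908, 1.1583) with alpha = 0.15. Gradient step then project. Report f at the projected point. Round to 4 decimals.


Step 1: Compute gradient at (-2.1908, 1.1583).
grad_x = 2*5*-2.1908 + 6 = -15.908
grad_y = 2*2*1.1583 + 3 = 7.6332
Step 2: Gradient step.
x_raw = -2.1908 - 0.15*-15.908 = 0.1954
y_raw = 1.1583 - 0.15*7.6332 = 0.0133
Step 3: Project onto [-1, 4].
x_proj = clip(0.1954) = 0.1954
y_proj = clip(0.0133) = 0.0133
Step 4: Evaluate f.
f(0.1954, 0.0133) = 1.4036


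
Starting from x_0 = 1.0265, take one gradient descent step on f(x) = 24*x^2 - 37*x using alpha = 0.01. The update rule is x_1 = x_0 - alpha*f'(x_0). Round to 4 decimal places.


We compute the gradient at x_0 and apply the update.
f'(x) = 48*x - 37
f'(1.0265) = 48*1.0265 - 37 = 12.272
x_1 = 1.0265 - 0.01*12.272 = 0.9038


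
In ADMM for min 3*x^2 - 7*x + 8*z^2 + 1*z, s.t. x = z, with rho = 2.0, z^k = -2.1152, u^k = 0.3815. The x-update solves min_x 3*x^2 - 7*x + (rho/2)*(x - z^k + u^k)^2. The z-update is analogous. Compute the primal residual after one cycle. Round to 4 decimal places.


ADMM iteration with rho = 2.0, z^k = -2.1152, u^k = 0.3815
Step 1: x-update.
Minimize 3*x^2 - 7*x + (2.0/2)*(x + 2.1152 + 0.3815)^2
FOC: (2*3 + 2.0)*x = 7 + 2.0*(-2.1152 - 0.3815)
x^{k+1} = 0.2508
Step 2: z-update.
Minimize 8*z^2 + 1*z + (2.0/2)*(0.2508 - z + 0.3815)^2
FOC: (2*8 + 2.0)*z = -1 + 2.0*(0.2508 + 0.3815)
z^{k+1} = 0.0147
Step 3: u-update.
u^{k+1} = 0.3815 + 0.2508 - 0.0147 = 0.6176
Step 4: Primal residual = |0.2508 - 0.0147| = 0.2361


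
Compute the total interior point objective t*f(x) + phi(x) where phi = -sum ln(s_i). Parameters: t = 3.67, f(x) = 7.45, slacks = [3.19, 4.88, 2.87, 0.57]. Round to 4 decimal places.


Step 1: Compute log-barrier.
ln values: [1.16, 1.5851, 1.0543, -0.5621]
phi = -(1.16 + 1.5851 + 1.0543 - 0.5621) = -3.2374
Step 2: Compute augmented objective.
t*f(x) = 3.67*7.45 = 27.3415
Total = 27.3415 - 3.2374 = 24.1041


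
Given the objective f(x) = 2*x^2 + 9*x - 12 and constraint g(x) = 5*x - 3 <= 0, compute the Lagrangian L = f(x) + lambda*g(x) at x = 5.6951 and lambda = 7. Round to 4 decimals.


Step 1: Evaluate f(x).
f(5.6951) = 2*5.6951^2 + 9*5.6951 - 12 = 104.1242
Step 2: Evaluate g(x).
g(5.6951) = 5*5.6951 - 3 = 25.4755
Step 3: Compute Lagrangian.
L = 104.1242 + 7*25.4755 = 282.4527


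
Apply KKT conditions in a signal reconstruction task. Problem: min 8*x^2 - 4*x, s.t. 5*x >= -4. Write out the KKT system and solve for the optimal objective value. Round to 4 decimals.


Step 1: Try lambda = 0 (constraint inactive).
Stationarity: 2*8*x - 4 = 0
x* = 4/(2*8) = 0.25
Check constraint: 5*0.25 = 1.25 >= -4 -- satisfied.
Step 2: Compute optimal value.
f(x*) = 8*0.25^2 - 4*0.25 = -0.5


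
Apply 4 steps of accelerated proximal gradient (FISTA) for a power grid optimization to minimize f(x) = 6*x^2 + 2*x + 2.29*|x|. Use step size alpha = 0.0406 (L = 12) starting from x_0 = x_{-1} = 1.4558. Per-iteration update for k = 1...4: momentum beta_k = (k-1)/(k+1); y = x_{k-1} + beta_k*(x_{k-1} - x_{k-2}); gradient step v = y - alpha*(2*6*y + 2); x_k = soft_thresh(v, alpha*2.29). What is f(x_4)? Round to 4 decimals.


FISTA on f(x) = 6*x^2 + 2*x + 2.29*|x|
L = 12, alpha = 0.0406
Iteration 1: beta = 0.0, y = 1.4558 + 0.0*(1.4558 - 1.4558) = 1.4558
  grad(y) = 19.4696, v = y - alpha*grad = 0.6653
  prox(v) = soft_thresh(0.6653, 0.093) = 0.5724
Iteration 2: beta = 0.3333, y = 0.5724 + 0.3333*(0.5724 - 1.4558) = 0.2779
  grad(y) = 5.3346, v = y - alpha*grad = 0.0613
  prox(v) = soft_thresh(0.0613, 0.093) = 0.0
Iteration 3: beta = 0.5, y = 0.0 + 0.5*(0.0 - 0.5724) = -0.2862
  grad(y) = -1.4342, v = y - alpha*grad = -0.228
  prox(v) = soft_thresh(-0.228, 0.093) = -0.135
Iteration 4: beta = 0.6, y = -0.135 + 0.6*(-0.135 - 0.0) = -0.216
  grad(y) = -0.5916, v = y - alpha*grad = -0.1919
  prox(v) = soft_thresh(-0.1919, 0.093) = -0.099
f(x_4) = 6*(-0.099)^2 + 2*(-0.099) + 2.29*|-0.099| = 0.0875


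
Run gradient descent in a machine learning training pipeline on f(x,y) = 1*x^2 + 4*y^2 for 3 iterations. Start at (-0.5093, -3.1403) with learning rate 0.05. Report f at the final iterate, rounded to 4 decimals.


Gradient descent on f(x,y) = 1*x^2 + 4*y^2.
Starting point: (-0.5093, -3.1403), alpha = 0.05
Step 1: grad_x = 2*1*-0.5093 = -1.0186, grad_y = 2*4*-3.1403 = -25.1224
  x_1 = -0.5093 - 0.05*-1.0186 = -0.4584
  y_1 = -3.1403 - 0.05*-25.1224 = -1.8842
Step 2: grad_x = 2*1*-0.4584 = -0.9167, grad_y = 2*4*-1.8842 = -15.0734
  x_2 = -0.4584 - 0.05*-0.9167 = -0.4125
  y_2 = -1.8842 - 0.05*-15.0734 = -1.1305
Step 3: grad_x = 2*1*-0.4125 = -0.8251, grad_y = 2*4*-1.1305 = -9.0441
  x_3 = -0.4125 - 0.05*-0.8251 = -0.3713
  y_3 = -1.1305 - 0.05*-9.0441 = -0.6783
f(-0.3713, -0.6783) = 1*(-0.3713)^2 + 4*(-0.6783)^2 = 1.9782


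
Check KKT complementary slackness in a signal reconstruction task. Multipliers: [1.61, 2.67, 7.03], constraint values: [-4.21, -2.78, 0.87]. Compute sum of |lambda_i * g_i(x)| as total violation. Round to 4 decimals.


KKT complementary slackness check:
lambda_1 * g_1 = 1.61 * -4.21 = -6.7781
lambda_2 * g_2 = 2.67 * -2.78 = -7.4226
lambda_3 * g_3 = 7.03 * 0.87 = 6.1161
Total violation = 6.7781 + 7.4226 + 6.1161 = 20.3168


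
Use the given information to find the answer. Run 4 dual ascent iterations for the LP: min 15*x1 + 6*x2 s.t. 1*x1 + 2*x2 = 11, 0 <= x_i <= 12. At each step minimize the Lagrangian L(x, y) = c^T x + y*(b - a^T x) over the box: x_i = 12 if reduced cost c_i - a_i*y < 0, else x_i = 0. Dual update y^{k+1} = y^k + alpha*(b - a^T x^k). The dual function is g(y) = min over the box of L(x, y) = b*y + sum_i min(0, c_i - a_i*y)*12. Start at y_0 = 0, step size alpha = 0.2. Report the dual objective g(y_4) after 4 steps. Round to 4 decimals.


Dual ascent for LP: min 15*x1 + 6*x2, 1*x1 + 2*x2 = 11, 0 <= x_i <= 12
Step 1: y^k = 0.0, reduced costs: (15.0, 6.0)
  x^k = (0.0, 0.0), subgradient = b - a^T x = 11.0
  y^{k+1} = 0.0 + 0.2*11.0 = 2.2
Step 2: y^k = 2.2, reduced costs: (12.8, 1.6)
  x^k = (0.0, 0.0), subgradient = b - a^T x = 11.0
  y^{k+1} = 2.2 + 0.2*11.0 = 4.4
Step 3: y^k = 4.4, reduced costs: (10.6, -2.8)
  x^k = (0.0, 12.0), subgradient = b - a^T x = -13.0
  y^{k+1} = 4.4 + 0.2*-13.0 = 1.8
Step 4: y^k = 1.8, reduced costs: (13.2, 2.4)
  x^k = (0.0, 0.0), subgradient = b - a^T x = 11.0
  y^{k+1} = 1.8 + 0.2*11.0 = 4.0
Dual objective at y_4 = 4.0: reduced costs (11.0, -2.0), box minimizer x = (0.0, 12.0)
g(y_4) = b*y + (c1 - a1*y)*x1 + (c2 - a2*y)*x2 = 11*4.0 + 11.0*0.0 + (-2.0)*12.0 = 44.0 + 0.0 - 24.0 = 20.0


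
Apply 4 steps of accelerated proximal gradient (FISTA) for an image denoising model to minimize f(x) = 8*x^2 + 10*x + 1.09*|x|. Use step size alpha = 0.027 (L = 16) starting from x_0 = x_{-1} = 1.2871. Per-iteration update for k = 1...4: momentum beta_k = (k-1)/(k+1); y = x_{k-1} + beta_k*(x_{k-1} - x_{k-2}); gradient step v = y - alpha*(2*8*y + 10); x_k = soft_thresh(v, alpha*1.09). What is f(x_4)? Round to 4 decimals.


FISTA on f(x) = 8*x^2 + 10*x + 1.09*|x|
L = 16, alpha = 0.027
Iteration 1: beta = 0.0, y = 1.2871 + 0.0*(1.2871 - 1.2871) = 1.2871
  grad(y) = 30.5936, v = y - alpha*grad = 0.4611
  prox(v) = soft_thresh(0.4611, 0.0294) = 0.4316
Iteration 2: beta = 0.3333, y = 0.4316 + 0.3333*(0.4316 - 1.2871) = 0.1465
  grad(y) = 12.3438, v = y - alpha*grad = -0.1868
  prox(v) = soft_thresh(-0.1868, 0.0294) = -0.1574
Iteration 3: beta = 0.5, y = -0.1574 + 0.5*(-0.1574 - 0.4316) = -0.4519
  grad(y) = 2.7701, v = y - alpha*grad = -0.5267
  prox(v) = soft_thresh(-0.5267, 0.0294) = -0.4972
Iteration 4: beta = 0.6, y = -0.4972 + 0.6*(-0.4972 + 0.1574) = -0.7012
  grad(y) = -1.2184, v = y - alpha*grad = -0.6683
  prox(v) = soft_thresh(-0.6683, 0.0294) = -0.6388
f(x_4) = 8*(-0.6388)^2 + 10*(-0.6388) + 1.09*|-0.6388| = -2.4272


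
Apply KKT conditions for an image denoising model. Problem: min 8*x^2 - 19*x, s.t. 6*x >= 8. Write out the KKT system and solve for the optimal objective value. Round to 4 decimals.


Step 1: Try lambda = 0 (constraint inactive).
x_unc = 19/(2*8) = 1.1875
Check: 6*1.1875 = 7.125 < 8 -- violated!
Step 2: Constraint must be active: 6*x = 8
x* = 8/6 = 4/3 = 1.3333 (rounded; the exact value 4/3 is used below)
lambda = (2*8*(4/3) - 19)/6 = 0.3889
Step 3: Compute optimal value.
f(x*) = 8*(4/3)^2 - 19*(4/3) = -11.1111


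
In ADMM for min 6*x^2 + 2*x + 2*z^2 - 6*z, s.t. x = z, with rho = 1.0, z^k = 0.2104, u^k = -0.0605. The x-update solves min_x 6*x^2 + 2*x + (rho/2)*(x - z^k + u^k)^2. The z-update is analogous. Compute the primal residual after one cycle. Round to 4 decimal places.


ADMM iteration with rho = 1.0, z^k = 0.2104, u^k = -0.0605
Step 1: x-update.
Minimize 6*x^2 + 2*x + (1.0/2)*(x - 0.2104 - 0.0605)^2
FOC: (2*6 + 1.0)*x = -2 + 1.0*(0.2104 + 0.0605)
x^{k+1} = -0.133
Step 2: z-update.
Minimize 2*z^2 - 6*z + (1.0/2)*(-0.133 - z - 0.0605)^2
FOC: (2*2 + 1.0)*z = 6 + 1.0*(-0.133 - 0.0605)
z^{k+1} = 1.1613
Step 3: u-update.
u^{k+1} = -0.0605 - 0.133 - 1.1613 = -1.3548
Step 4: Primal residual = |-0.133 - 1.1613| = 1.2943


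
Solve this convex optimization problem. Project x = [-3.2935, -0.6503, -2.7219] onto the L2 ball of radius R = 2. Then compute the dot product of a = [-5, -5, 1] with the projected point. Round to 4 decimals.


Step 1: Compute ||x|| (intermediates to 6 decimals).
||x|| = sqrt((-3.2935)^2 + (-0.6503)^2 + (-2.7219)^2) = 4.321894
Step 2: Project.
Since ||x|| > R, scale = R/||x|| = 2/4.321894 = 0.46276, proj(x) = scale * x
proj(x) = [-1.5241, -0.300933, -1.259586]
Step 3: Dot product.
a^T * proj(x) = -5*(-1.5241) - 5*(-0.300933) + 1*(-1.259586) = 7.8656


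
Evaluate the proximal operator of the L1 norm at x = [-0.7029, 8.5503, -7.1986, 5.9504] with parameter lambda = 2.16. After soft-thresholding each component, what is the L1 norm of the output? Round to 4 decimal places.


Soft-thresholding with lambda = 2.16:
prox(-0.7029) = sign(-0.7029)*max(|-0.7029| - 2.16, 0) = 0.0
prox(8.5503) = sign(8.5503)*max(|8.5503| - 2.16, 0) = 6.3903
prox(-7.1986) = sign(-7.1986)*max(|-7.1986| - 2.16, 0) = -5.0386
prox(5.9504) = sign(5.9504)*max(|5.9504| - 2.16, 0) = 3.7904
prox(x) = [0.0, 6.3903, -5.0386, 3.7904]
||prox(x)||_1 = 0.0 + 6.3903 + 5.0386 + 3.7904 = 15.2193


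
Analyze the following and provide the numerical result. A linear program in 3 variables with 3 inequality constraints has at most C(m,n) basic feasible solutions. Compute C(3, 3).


Each vertex corresponds to some choice of n active constraints out of m, so the number of vertices is at most C(m, n) = m! / (n!(m-n)!).
m = 3, n = 3
Numerator: 3 * 2 * 1
Denominator: 3! = 6
C(3, 3) = 1


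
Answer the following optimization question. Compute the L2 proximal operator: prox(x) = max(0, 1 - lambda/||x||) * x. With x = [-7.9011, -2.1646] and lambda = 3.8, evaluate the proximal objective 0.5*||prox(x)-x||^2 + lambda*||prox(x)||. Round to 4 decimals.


Step 1: Compute ||x||.
||x|| = 8.1922
Step 2: Compute scaling factor.
scale = max(0, 1 - 3.8/8.1922) = 0.5361
Step 3: prox(x) = [-4.2361, -1.1605]
||prox(x)|| = 4.3922
Step 4: Proximal objective.
0.5*||prox-x||^2 = 7.22
lambda*||prox|| = 16.6904
Total = 23.9105


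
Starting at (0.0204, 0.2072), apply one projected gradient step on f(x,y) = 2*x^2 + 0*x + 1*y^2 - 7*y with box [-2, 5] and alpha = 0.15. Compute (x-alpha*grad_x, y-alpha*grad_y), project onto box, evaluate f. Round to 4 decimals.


Step 1: Compute gradient at (0.0204, 0.2072).
grad_x = 2*2*0.0204 + 0 = 0.0816
grad_y = 2*1*0.2072 - 7 = -6.5856
Step 2: Gradient step.
x_raw = 0.0204 - 0.15*0.0816 = 0.0082
y_raw = 0.2072 - 0.15*-6.5856 = 1.195
Step 3: Project onto [-2, 5].
x_proj = clip(0.0082) = 0.0082
y_proj = clip(1.195) = 1.195
Step 4: Evaluate f.
f(0.0082, 1.195) = -6.937


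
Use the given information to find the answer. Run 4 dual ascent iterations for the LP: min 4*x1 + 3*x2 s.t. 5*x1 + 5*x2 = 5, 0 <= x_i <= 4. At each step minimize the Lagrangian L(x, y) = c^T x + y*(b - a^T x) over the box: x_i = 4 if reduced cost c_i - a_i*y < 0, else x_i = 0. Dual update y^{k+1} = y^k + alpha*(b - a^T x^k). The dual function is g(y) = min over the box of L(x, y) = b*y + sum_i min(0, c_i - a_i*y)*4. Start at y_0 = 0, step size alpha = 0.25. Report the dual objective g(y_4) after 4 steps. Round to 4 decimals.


Dual ascent for LP: min 4*x1 + 3*x2, 5*x1 + 5*x2 = 5, 0 <= x_i <= 4
Step 1: y^k = 0.0, reduced costs: (4.0, 3.0)
  x^k = (0.0, 0.0), subgradient = b - a^T x = 5.0
  y^{k+1} = 0.0 + 0.25*5.0 = 1.25
Step 2: y^k = 1.25, reduced costs: (-2.25, -3.25)
  x^k = (4.0, 4.0), subgradient = b - a^T x = -35.0
  y^{k+1} = 1.25 + 0.25*-35.0 = -7.5
Step 3: y^k = -7.5, reduced costs: (41.5, 40.5)
  x^k = (0.0, 0.0), subgradient = b - a^T x = 5.0
  y^{k+1} = -7.5 + 0.25*5.0 = -6.25
Step 4: y^k = -6.25, reduced costs: (35.25, 34.25)
  x^k = (0.0, 0.0), subgradient = b - a^T x = 5.0
  y^{k+1} = -6.25 + 0.25*5.0 = -5.0
Dual objective at y_4 = -5.0: reduced costs (29.0, 28.0), box minimizer x = (0.0, 0.0)
g(y_4) = b*y + (c1 - a1*y)*x1 + (c2 - a2*y)*x2 = 5*(-5.0) + 29.0*0.0 + 28.0*0.0 = -25.0 + 0.0 + 0.0 = -25.0


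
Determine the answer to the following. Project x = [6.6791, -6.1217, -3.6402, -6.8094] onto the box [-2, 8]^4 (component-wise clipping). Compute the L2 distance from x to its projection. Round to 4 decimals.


Project each component onto [-2, 8].
clip(6.6791) = 6.6791, clip(-6.1217) = -2.0, clip(-3.6402) = -2.0, clip(-6.8094) = -2.0
Projection = [6.6791, -2.0, -2.0, -2.0]
Squared diffs: [0.0, 16.9884, 2.6903, 23.1303]
Distance = sqrt(42.809) = 6.5429


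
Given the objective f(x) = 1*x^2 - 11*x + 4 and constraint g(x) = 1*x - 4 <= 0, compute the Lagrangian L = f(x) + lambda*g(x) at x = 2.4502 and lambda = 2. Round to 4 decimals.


Step 1: Evaluate f(x).
f(2.4502) = 1*2.4502^2 - 11*2.4502 + 4 = -16.9487
Step 2: Evaluate g(x).
g(2.4502) = 1*2.4502 - 4 = -1.5498
Step 3: Compute Lagrangian.
L = -16.9487 + 2*-1.5498 = -20.0483


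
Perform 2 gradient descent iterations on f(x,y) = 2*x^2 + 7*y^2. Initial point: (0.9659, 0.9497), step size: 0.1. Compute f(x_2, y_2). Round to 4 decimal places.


Gradient descent on f(x,y) = 2*x^2 + 7*y^2.
Starting point: (0.9659, 0.9497), alpha = 0.1
Step 1: grad_x = 2*2*0.9659 = 3.8636, grad_y = 2*7*0.9497 = 13.2958
  x_1 = 0.9659 - 0.1*3.8636 = 0.5795
  y_1 = 0.9497 - 0.1*13.2958 = -0.3799
Step 2: grad_x = 2*2*0.5795 = 2.3182, grad_y = 2*7*-0.3799 = -5.3183
  x_2 = 0.5795 - 0.1*2.3182 = 0.3477
  y_2 = -0.3799 - 0.1*-5.3183 = 0.152
f(0.3477, 0.152) = 2*0.3477^2 + 7*0.152^2 = 0.4034


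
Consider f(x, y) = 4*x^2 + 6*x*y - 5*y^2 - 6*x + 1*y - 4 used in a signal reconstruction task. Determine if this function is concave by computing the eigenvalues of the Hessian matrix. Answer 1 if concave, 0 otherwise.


The Hessian of f(x,y) = 4*x^2 + 6*x*y - 5*y^2 - 6*x + 1*y - 4 is:
H = [[8, 6], [6, -10]]
Trace = 8 - 10 = -2
Determinant = 8*-10 - (6)^2 = -116
Discriminant = (-2)^2 - 4*-116 = 468.0
Eigenvalues: lambda_1 = -11.8167, lambda_2 = 9.8167
The function is not concave.

0


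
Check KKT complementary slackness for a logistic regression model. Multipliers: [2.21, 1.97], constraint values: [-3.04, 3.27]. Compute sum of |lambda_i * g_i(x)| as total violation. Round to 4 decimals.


KKT complementary slackness check:
lambda_1 * g_1 = 2.21 * -3.04 = -6.7184
lambda_2 * g_2 = 1.97 * 3.27 = 6.4419
Total violation = 6.7184 + 6.4419 = 13.1603


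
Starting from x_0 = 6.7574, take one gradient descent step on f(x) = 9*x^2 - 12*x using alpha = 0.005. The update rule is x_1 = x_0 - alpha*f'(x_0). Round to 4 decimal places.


We compute the gradient at x_0 and apply the update.
f'(x) = 18*x - 12
f'(6.7574) = 18*6.7574 - 12 = 109.6332
x_1 = 6.7574 - 0.005*109.6332 = 6.2092
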